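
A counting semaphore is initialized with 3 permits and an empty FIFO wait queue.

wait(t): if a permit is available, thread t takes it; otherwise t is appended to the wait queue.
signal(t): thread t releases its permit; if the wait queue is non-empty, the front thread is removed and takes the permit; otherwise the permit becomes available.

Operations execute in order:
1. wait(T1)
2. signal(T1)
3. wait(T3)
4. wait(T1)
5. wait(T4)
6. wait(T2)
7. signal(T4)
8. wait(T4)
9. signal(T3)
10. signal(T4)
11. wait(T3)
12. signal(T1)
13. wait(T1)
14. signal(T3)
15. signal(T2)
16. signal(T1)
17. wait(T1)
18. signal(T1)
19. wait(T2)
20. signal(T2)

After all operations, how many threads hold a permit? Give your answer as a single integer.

Step 1: wait(T1) -> count=2 queue=[] holders={T1}
Step 2: signal(T1) -> count=3 queue=[] holders={none}
Step 3: wait(T3) -> count=2 queue=[] holders={T3}
Step 4: wait(T1) -> count=1 queue=[] holders={T1,T3}
Step 5: wait(T4) -> count=0 queue=[] holders={T1,T3,T4}
Step 6: wait(T2) -> count=0 queue=[T2] holders={T1,T3,T4}
Step 7: signal(T4) -> count=0 queue=[] holders={T1,T2,T3}
Step 8: wait(T4) -> count=0 queue=[T4] holders={T1,T2,T3}
Step 9: signal(T3) -> count=0 queue=[] holders={T1,T2,T4}
Step 10: signal(T4) -> count=1 queue=[] holders={T1,T2}
Step 11: wait(T3) -> count=0 queue=[] holders={T1,T2,T3}
Step 12: signal(T1) -> count=1 queue=[] holders={T2,T3}
Step 13: wait(T1) -> count=0 queue=[] holders={T1,T2,T3}
Step 14: signal(T3) -> count=1 queue=[] holders={T1,T2}
Step 15: signal(T2) -> count=2 queue=[] holders={T1}
Step 16: signal(T1) -> count=3 queue=[] holders={none}
Step 17: wait(T1) -> count=2 queue=[] holders={T1}
Step 18: signal(T1) -> count=3 queue=[] holders={none}
Step 19: wait(T2) -> count=2 queue=[] holders={T2}
Step 20: signal(T2) -> count=3 queue=[] holders={none}
Final holders: {none} -> 0 thread(s)

Answer: 0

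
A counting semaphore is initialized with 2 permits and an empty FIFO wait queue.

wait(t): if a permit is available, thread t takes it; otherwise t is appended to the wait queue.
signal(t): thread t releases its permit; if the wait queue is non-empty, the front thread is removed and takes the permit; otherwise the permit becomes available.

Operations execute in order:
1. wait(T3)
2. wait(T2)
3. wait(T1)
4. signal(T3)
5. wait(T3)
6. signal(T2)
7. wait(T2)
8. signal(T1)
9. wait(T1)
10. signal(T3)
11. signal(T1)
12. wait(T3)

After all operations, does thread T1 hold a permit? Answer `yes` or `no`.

Step 1: wait(T3) -> count=1 queue=[] holders={T3}
Step 2: wait(T2) -> count=0 queue=[] holders={T2,T3}
Step 3: wait(T1) -> count=0 queue=[T1] holders={T2,T3}
Step 4: signal(T3) -> count=0 queue=[] holders={T1,T2}
Step 5: wait(T3) -> count=0 queue=[T3] holders={T1,T2}
Step 6: signal(T2) -> count=0 queue=[] holders={T1,T3}
Step 7: wait(T2) -> count=0 queue=[T2] holders={T1,T3}
Step 8: signal(T1) -> count=0 queue=[] holders={T2,T3}
Step 9: wait(T1) -> count=0 queue=[T1] holders={T2,T3}
Step 10: signal(T3) -> count=0 queue=[] holders={T1,T2}
Step 11: signal(T1) -> count=1 queue=[] holders={T2}
Step 12: wait(T3) -> count=0 queue=[] holders={T2,T3}
Final holders: {T2,T3} -> T1 not in holders

Answer: no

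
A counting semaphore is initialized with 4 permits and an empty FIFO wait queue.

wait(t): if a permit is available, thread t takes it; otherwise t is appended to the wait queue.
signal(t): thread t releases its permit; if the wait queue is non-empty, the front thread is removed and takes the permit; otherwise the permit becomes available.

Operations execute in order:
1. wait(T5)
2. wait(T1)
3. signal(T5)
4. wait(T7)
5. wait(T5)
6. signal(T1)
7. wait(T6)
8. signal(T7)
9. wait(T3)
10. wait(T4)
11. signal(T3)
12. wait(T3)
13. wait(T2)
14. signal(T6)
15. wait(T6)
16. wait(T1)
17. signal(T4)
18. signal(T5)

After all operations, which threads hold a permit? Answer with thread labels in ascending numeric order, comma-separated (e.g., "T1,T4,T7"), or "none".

Answer: T1,T2,T3,T6

Derivation:
Step 1: wait(T5) -> count=3 queue=[] holders={T5}
Step 2: wait(T1) -> count=2 queue=[] holders={T1,T5}
Step 3: signal(T5) -> count=3 queue=[] holders={T1}
Step 4: wait(T7) -> count=2 queue=[] holders={T1,T7}
Step 5: wait(T5) -> count=1 queue=[] holders={T1,T5,T7}
Step 6: signal(T1) -> count=2 queue=[] holders={T5,T7}
Step 7: wait(T6) -> count=1 queue=[] holders={T5,T6,T7}
Step 8: signal(T7) -> count=2 queue=[] holders={T5,T6}
Step 9: wait(T3) -> count=1 queue=[] holders={T3,T5,T6}
Step 10: wait(T4) -> count=0 queue=[] holders={T3,T4,T5,T6}
Step 11: signal(T3) -> count=1 queue=[] holders={T4,T5,T6}
Step 12: wait(T3) -> count=0 queue=[] holders={T3,T4,T5,T6}
Step 13: wait(T2) -> count=0 queue=[T2] holders={T3,T4,T5,T6}
Step 14: signal(T6) -> count=0 queue=[] holders={T2,T3,T4,T5}
Step 15: wait(T6) -> count=0 queue=[T6] holders={T2,T3,T4,T5}
Step 16: wait(T1) -> count=0 queue=[T6,T1] holders={T2,T3,T4,T5}
Step 17: signal(T4) -> count=0 queue=[T1] holders={T2,T3,T5,T6}
Step 18: signal(T5) -> count=0 queue=[] holders={T1,T2,T3,T6}
Final holders: T1,T2,T3,T6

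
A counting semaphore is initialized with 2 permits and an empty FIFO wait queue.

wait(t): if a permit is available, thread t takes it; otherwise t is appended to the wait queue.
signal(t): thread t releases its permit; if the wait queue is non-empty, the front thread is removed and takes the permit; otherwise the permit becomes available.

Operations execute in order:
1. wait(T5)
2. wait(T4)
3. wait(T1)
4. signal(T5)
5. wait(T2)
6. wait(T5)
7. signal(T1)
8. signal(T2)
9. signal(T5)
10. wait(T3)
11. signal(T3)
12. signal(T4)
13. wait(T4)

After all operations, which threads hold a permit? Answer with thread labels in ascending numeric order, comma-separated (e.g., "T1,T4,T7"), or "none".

Answer: T4

Derivation:
Step 1: wait(T5) -> count=1 queue=[] holders={T5}
Step 2: wait(T4) -> count=0 queue=[] holders={T4,T5}
Step 3: wait(T1) -> count=0 queue=[T1] holders={T4,T5}
Step 4: signal(T5) -> count=0 queue=[] holders={T1,T4}
Step 5: wait(T2) -> count=0 queue=[T2] holders={T1,T4}
Step 6: wait(T5) -> count=0 queue=[T2,T5] holders={T1,T4}
Step 7: signal(T1) -> count=0 queue=[T5] holders={T2,T4}
Step 8: signal(T2) -> count=0 queue=[] holders={T4,T5}
Step 9: signal(T5) -> count=1 queue=[] holders={T4}
Step 10: wait(T3) -> count=0 queue=[] holders={T3,T4}
Step 11: signal(T3) -> count=1 queue=[] holders={T4}
Step 12: signal(T4) -> count=2 queue=[] holders={none}
Step 13: wait(T4) -> count=1 queue=[] holders={T4}
Final holders: T4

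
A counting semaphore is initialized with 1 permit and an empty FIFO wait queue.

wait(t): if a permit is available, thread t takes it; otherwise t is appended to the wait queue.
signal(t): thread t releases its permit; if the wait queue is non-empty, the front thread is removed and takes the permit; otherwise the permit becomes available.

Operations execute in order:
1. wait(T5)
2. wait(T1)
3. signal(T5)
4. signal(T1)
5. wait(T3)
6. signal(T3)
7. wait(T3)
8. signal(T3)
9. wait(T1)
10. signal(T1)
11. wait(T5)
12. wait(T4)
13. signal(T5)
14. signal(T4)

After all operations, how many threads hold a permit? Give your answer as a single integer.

Step 1: wait(T5) -> count=0 queue=[] holders={T5}
Step 2: wait(T1) -> count=0 queue=[T1] holders={T5}
Step 3: signal(T5) -> count=0 queue=[] holders={T1}
Step 4: signal(T1) -> count=1 queue=[] holders={none}
Step 5: wait(T3) -> count=0 queue=[] holders={T3}
Step 6: signal(T3) -> count=1 queue=[] holders={none}
Step 7: wait(T3) -> count=0 queue=[] holders={T3}
Step 8: signal(T3) -> count=1 queue=[] holders={none}
Step 9: wait(T1) -> count=0 queue=[] holders={T1}
Step 10: signal(T1) -> count=1 queue=[] holders={none}
Step 11: wait(T5) -> count=0 queue=[] holders={T5}
Step 12: wait(T4) -> count=0 queue=[T4] holders={T5}
Step 13: signal(T5) -> count=0 queue=[] holders={T4}
Step 14: signal(T4) -> count=1 queue=[] holders={none}
Final holders: {none} -> 0 thread(s)

Answer: 0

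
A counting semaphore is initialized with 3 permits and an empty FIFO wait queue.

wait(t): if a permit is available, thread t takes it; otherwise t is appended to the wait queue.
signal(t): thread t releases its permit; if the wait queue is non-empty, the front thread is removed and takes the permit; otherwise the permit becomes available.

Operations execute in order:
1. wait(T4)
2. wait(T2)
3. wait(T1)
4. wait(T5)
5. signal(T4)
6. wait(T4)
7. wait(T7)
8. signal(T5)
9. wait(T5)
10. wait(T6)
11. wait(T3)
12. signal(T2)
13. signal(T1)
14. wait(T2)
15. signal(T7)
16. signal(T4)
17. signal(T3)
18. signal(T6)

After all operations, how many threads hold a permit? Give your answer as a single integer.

Step 1: wait(T4) -> count=2 queue=[] holders={T4}
Step 2: wait(T2) -> count=1 queue=[] holders={T2,T4}
Step 3: wait(T1) -> count=0 queue=[] holders={T1,T2,T4}
Step 4: wait(T5) -> count=0 queue=[T5] holders={T1,T2,T4}
Step 5: signal(T4) -> count=0 queue=[] holders={T1,T2,T5}
Step 6: wait(T4) -> count=0 queue=[T4] holders={T1,T2,T5}
Step 7: wait(T7) -> count=0 queue=[T4,T7] holders={T1,T2,T5}
Step 8: signal(T5) -> count=0 queue=[T7] holders={T1,T2,T4}
Step 9: wait(T5) -> count=0 queue=[T7,T5] holders={T1,T2,T4}
Step 10: wait(T6) -> count=0 queue=[T7,T5,T6] holders={T1,T2,T4}
Step 11: wait(T3) -> count=0 queue=[T7,T5,T6,T3] holders={T1,T2,T4}
Step 12: signal(T2) -> count=0 queue=[T5,T6,T3] holders={T1,T4,T7}
Step 13: signal(T1) -> count=0 queue=[T6,T3] holders={T4,T5,T7}
Step 14: wait(T2) -> count=0 queue=[T6,T3,T2] holders={T4,T5,T7}
Step 15: signal(T7) -> count=0 queue=[T3,T2] holders={T4,T5,T6}
Step 16: signal(T4) -> count=0 queue=[T2] holders={T3,T5,T6}
Step 17: signal(T3) -> count=0 queue=[] holders={T2,T5,T6}
Step 18: signal(T6) -> count=1 queue=[] holders={T2,T5}
Final holders: {T2,T5} -> 2 thread(s)

Answer: 2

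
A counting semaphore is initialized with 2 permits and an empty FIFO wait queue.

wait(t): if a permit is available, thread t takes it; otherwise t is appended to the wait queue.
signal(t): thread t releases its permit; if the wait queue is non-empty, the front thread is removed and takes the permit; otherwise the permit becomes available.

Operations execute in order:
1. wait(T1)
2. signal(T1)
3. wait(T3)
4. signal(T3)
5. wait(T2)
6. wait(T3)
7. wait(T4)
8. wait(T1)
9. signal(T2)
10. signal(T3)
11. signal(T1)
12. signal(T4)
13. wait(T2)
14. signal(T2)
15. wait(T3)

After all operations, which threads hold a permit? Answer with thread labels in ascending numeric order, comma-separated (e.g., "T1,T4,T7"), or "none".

Step 1: wait(T1) -> count=1 queue=[] holders={T1}
Step 2: signal(T1) -> count=2 queue=[] holders={none}
Step 3: wait(T3) -> count=1 queue=[] holders={T3}
Step 4: signal(T3) -> count=2 queue=[] holders={none}
Step 5: wait(T2) -> count=1 queue=[] holders={T2}
Step 6: wait(T3) -> count=0 queue=[] holders={T2,T3}
Step 7: wait(T4) -> count=0 queue=[T4] holders={T2,T3}
Step 8: wait(T1) -> count=0 queue=[T4,T1] holders={T2,T3}
Step 9: signal(T2) -> count=0 queue=[T1] holders={T3,T4}
Step 10: signal(T3) -> count=0 queue=[] holders={T1,T4}
Step 11: signal(T1) -> count=1 queue=[] holders={T4}
Step 12: signal(T4) -> count=2 queue=[] holders={none}
Step 13: wait(T2) -> count=1 queue=[] holders={T2}
Step 14: signal(T2) -> count=2 queue=[] holders={none}
Step 15: wait(T3) -> count=1 queue=[] holders={T3}
Final holders: T3

Answer: T3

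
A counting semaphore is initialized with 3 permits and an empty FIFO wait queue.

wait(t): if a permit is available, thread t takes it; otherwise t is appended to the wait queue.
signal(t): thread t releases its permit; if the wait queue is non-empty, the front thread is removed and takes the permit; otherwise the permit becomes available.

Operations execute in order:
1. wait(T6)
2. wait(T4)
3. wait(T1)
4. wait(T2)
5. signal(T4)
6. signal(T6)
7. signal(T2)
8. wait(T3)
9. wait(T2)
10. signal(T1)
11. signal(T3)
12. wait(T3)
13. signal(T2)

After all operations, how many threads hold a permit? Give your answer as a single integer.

Step 1: wait(T6) -> count=2 queue=[] holders={T6}
Step 2: wait(T4) -> count=1 queue=[] holders={T4,T6}
Step 3: wait(T1) -> count=0 queue=[] holders={T1,T4,T6}
Step 4: wait(T2) -> count=0 queue=[T2] holders={T1,T4,T6}
Step 5: signal(T4) -> count=0 queue=[] holders={T1,T2,T6}
Step 6: signal(T6) -> count=1 queue=[] holders={T1,T2}
Step 7: signal(T2) -> count=2 queue=[] holders={T1}
Step 8: wait(T3) -> count=1 queue=[] holders={T1,T3}
Step 9: wait(T2) -> count=0 queue=[] holders={T1,T2,T3}
Step 10: signal(T1) -> count=1 queue=[] holders={T2,T3}
Step 11: signal(T3) -> count=2 queue=[] holders={T2}
Step 12: wait(T3) -> count=1 queue=[] holders={T2,T3}
Step 13: signal(T2) -> count=2 queue=[] holders={T3}
Final holders: {T3} -> 1 thread(s)

Answer: 1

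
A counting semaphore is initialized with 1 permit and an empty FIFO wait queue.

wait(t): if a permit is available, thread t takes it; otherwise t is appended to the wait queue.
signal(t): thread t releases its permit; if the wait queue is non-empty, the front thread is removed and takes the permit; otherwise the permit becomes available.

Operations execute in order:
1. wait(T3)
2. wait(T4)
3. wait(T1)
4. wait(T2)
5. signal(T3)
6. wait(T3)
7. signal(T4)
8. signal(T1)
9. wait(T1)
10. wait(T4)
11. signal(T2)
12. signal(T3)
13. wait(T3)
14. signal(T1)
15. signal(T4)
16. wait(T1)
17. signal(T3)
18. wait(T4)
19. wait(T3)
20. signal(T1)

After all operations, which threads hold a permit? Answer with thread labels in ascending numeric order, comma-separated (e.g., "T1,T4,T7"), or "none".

Step 1: wait(T3) -> count=0 queue=[] holders={T3}
Step 2: wait(T4) -> count=0 queue=[T4] holders={T3}
Step 3: wait(T1) -> count=0 queue=[T4,T1] holders={T3}
Step 4: wait(T2) -> count=0 queue=[T4,T1,T2] holders={T3}
Step 5: signal(T3) -> count=0 queue=[T1,T2] holders={T4}
Step 6: wait(T3) -> count=0 queue=[T1,T2,T3] holders={T4}
Step 7: signal(T4) -> count=0 queue=[T2,T3] holders={T1}
Step 8: signal(T1) -> count=0 queue=[T3] holders={T2}
Step 9: wait(T1) -> count=0 queue=[T3,T1] holders={T2}
Step 10: wait(T4) -> count=0 queue=[T3,T1,T4] holders={T2}
Step 11: signal(T2) -> count=0 queue=[T1,T4] holders={T3}
Step 12: signal(T3) -> count=0 queue=[T4] holders={T1}
Step 13: wait(T3) -> count=0 queue=[T4,T3] holders={T1}
Step 14: signal(T1) -> count=0 queue=[T3] holders={T4}
Step 15: signal(T4) -> count=0 queue=[] holders={T3}
Step 16: wait(T1) -> count=0 queue=[T1] holders={T3}
Step 17: signal(T3) -> count=0 queue=[] holders={T1}
Step 18: wait(T4) -> count=0 queue=[T4] holders={T1}
Step 19: wait(T3) -> count=0 queue=[T4,T3] holders={T1}
Step 20: signal(T1) -> count=0 queue=[T3] holders={T4}
Final holders: T4

Answer: T4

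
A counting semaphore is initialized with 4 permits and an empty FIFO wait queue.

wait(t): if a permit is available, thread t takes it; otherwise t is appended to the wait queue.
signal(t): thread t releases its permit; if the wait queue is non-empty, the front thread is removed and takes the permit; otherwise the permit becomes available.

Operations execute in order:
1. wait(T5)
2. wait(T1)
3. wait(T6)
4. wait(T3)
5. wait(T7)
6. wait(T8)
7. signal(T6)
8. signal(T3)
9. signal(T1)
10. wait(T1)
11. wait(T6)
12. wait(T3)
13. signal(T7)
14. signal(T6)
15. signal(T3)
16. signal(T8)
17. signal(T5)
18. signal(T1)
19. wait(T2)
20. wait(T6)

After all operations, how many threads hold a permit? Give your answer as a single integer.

Step 1: wait(T5) -> count=3 queue=[] holders={T5}
Step 2: wait(T1) -> count=2 queue=[] holders={T1,T5}
Step 3: wait(T6) -> count=1 queue=[] holders={T1,T5,T6}
Step 4: wait(T3) -> count=0 queue=[] holders={T1,T3,T5,T6}
Step 5: wait(T7) -> count=0 queue=[T7] holders={T1,T3,T5,T6}
Step 6: wait(T8) -> count=0 queue=[T7,T8] holders={T1,T3,T5,T6}
Step 7: signal(T6) -> count=0 queue=[T8] holders={T1,T3,T5,T7}
Step 8: signal(T3) -> count=0 queue=[] holders={T1,T5,T7,T8}
Step 9: signal(T1) -> count=1 queue=[] holders={T5,T7,T8}
Step 10: wait(T1) -> count=0 queue=[] holders={T1,T5,T7,T8}
Step 11: wait(T6) -> count=0 queue=[T6] holders={T1,T5,T7,T8}
Step 12: wait(T3) -> count=0 queue=[T6,T3] holders={T1,T5,T7,T8}
Step 13: signal(T7) -> count=0 queue=[T3] holders={T1,T5,T6,T8}
Step 14: signal(T6) -> count=0 queue=[] holders={T1,T3,T5,T8}
Step 15: signal(T3) -> count=1 queue=[] holders={T1,T5,T8}
Step 16: signal(T8) -> count=2 queue=[] holders={T1,T5}
Step 17: signal(T5) -> count=3 queue=[] holders={T1}
Step 18: signal(T1) -> count=4 queue=[] holders={none}
Step 19: wait(T2) -> count=3 queue=[] holders={T2}
Step 20: wait(T6) -> count=2 queue=[] holders={T2,T6}
Final holders: {T2,T6} -> 2 thread(s)

Answer: 2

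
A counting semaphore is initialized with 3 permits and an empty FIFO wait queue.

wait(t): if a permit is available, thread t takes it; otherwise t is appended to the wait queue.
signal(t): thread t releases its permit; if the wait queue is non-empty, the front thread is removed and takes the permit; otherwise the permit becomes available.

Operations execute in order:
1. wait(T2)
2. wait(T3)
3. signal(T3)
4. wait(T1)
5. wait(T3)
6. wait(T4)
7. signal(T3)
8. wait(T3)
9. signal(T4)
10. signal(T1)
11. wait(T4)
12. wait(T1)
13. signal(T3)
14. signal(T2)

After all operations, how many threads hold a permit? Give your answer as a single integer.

Answer: 2

Derivation:
Step 1: wait(T2) -> count=2 queue=[] holders={T2}
Step 2: wait(T3) -> count=1 queue=[] holders={T2,T3}
Step 3: signal(T3) -> count=2 queue=[] holders={T2}
Step 4: wait(T1) -> count=1 queue=[] holders={T1,T2}
Step 5: wait(T3) -> count=0 queue=[] holders={T1,T2,T3}
Step 6: wait(T4) -> count=0 queue=[T4] holders={T1,T2,T3}
Step 7: signal(T3) -> count=0 queue=[] holders={T1,T2,T4}
Step 8: wait(T3) -> count=0 queue=[T3] holders={T1,T2,T4}
Step 9: signal(T4) -> count=0 queue=[] holders={T1,T2,T3}
Step 10: signal(T1) -> count=1 queue=[] holders={T2,T3}
Step 11: wait(T4) -> count=0 queue=[] holders={T2,T3,T4}
Step 12: wait(T1) -> count=0 queue=[T1] holders={T2,T3,T4}
Step 13: signal(T3) -> count=0 queue=[] holders={T1,T2,T4}
Step 14: signal(T2) -> count=1 queue=[] holders={T1,T4}
Final holders: {T1,T4} -> 2 thread(s)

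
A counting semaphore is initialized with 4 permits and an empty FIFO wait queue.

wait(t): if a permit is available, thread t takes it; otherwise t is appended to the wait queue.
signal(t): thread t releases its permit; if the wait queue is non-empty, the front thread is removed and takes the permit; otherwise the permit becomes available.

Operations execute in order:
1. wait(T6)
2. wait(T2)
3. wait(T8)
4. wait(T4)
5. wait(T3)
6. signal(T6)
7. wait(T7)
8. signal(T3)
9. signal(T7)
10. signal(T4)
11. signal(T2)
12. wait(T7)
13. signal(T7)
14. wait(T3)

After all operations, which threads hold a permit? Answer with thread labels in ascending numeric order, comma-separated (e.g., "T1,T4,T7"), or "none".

Step 1: wait(T6) -> count=3 queue=[] holders={T6}
Step 2: wait(T2) -> count=2 queue=[] holders={T2,T6}
Step 3: wait(T8) -> count=1 queue=[] holders={T2,T6,T8}
Step 4: wait(T4) -> count=0 queue=[] holders={T2,T4,T6,T8}
Step 5: wait(T3) -> count=0 queue=[T3] holders={T2,T4,T6,T8}
Step 6: signal(T6) -> count=0 queue=[] holders={T2,T3,T4,T8}
Step 7: wait(T7) -> count=0 queue=[T7] holders={T2,T3,T4,T8}
Step 8: signal(T3) -> count=0 queue=[] holders={T2,T4,T7,T8}
Step 9: signal(T7) -> count=1 queue=[] holders={T2,T4,T8}
Step 10: signal(T4) -> count=2 queue=[] holders={T2,T8}
Step 11: signal(T2) -> count=3 queue=[] holders={T8}
Step 12: wait(T7) -> count=2 queue=[] holders={T7,T8}
Step 13: signal(T7) -> count=3 queue=[] holders={T8}
Step 14: wait(T3) -> count=2 queue=[] holders={T3,T8}
Final holders: T3,T8

Answer: T3,T8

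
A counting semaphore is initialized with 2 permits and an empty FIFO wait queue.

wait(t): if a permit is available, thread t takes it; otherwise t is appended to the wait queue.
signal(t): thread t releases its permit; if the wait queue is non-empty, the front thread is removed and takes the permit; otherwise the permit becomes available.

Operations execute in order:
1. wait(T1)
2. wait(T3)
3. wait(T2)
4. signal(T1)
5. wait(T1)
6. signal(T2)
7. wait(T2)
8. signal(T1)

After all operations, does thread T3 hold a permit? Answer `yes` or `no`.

Answer: yes

Derivation:
Step 1: wait(T1) -> count=1 queue=[] holders={T1}
Step 2: wait(T3) -> count=0 queue=[] holders={T1,T3}
Step 3: wait(T2) -> count=0 queue=[T2] holders={T1,T3}
Step 4: signal(T1) -> count=0 queue=[] holders={T2,T3}
Step 5: wait(T1) -> count=0 queue=[T1] holders={T2,T3}
Step 6: signal(T2) -> count=0 queue=[] holders={T1,T3}
Step 7: wait(T2) -> count=0 queue=[T2] holders={T1,T3}
Step 8: signal(T1) -> count=0 queue=[] holders={T2,T3}
Final holders: {T2,T3} -> T3 in holders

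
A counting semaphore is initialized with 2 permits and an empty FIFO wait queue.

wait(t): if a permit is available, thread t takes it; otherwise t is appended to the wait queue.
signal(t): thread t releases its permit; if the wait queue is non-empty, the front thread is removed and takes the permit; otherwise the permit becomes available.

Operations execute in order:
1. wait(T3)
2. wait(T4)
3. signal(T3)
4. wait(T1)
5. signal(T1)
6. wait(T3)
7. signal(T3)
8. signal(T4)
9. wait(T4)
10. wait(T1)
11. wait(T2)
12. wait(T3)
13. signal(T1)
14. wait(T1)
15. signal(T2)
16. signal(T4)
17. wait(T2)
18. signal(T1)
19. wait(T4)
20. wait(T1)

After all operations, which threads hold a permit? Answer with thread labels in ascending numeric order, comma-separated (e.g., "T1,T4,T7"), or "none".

Step 1: wait(T3) -> count=1 queue=[] holders={T3}
Step 2: wait(T4) -> count=0 queue=[] holders={T3,T4}
Step 3: signal(T3) -> count=1 queue=[] holders={T4}
Step 4: wait(T1) -> count=0 queue=[] holders={T1,T4}
Step 5: signal(T1) -> count=1 queue=[] holders={T4}
Step 6: wait(T3) -> count=0 queue=[] holders={T3,T4}
Step 7: signal(T3) -> count=1 queue=[] holders={T4}
Step 8: signal(T4) -> count=2 queue=[] holders={none}
Step 9: wait(T4) -> count=1 queue=[] holders={T4}
Step 10: wait(T1) -> count=0 queue=[] holders={T1,T4}
Step 11: wait(T2) -> count=0 queue=[T2] holders={T1,T4}
Step 12: wait(T3) -> count=0 queue=[T2,T3] holders={T1,T4}
Step 13: signal(T1) -> count=0 queue=[T3] holders={T2,T4}
Step 14: wait(T1) -> count=0 queue=[T3,T1] holders={T2,T4}
Step 15: signal(T2) -> count=0 queue=[T1] holders={T3,T4}
Step 16: signal(T4) -> count=0 queue=[] holders={T1,T3}
Step 17: wait(T2) -> count=0 queue=[T2] holders={T1,T3}
Step 18: signal(T1) -> count=0 queue=[] holders={T2,T3}
Step 19: wait(T4) -> count=0 queue=[T4] holders={T2,T3}
Step 20: wait(T1) -> count=0 queue=[T4,T1] holders={T2,T3}
Final holders: T2,T3

Answer: T2,T3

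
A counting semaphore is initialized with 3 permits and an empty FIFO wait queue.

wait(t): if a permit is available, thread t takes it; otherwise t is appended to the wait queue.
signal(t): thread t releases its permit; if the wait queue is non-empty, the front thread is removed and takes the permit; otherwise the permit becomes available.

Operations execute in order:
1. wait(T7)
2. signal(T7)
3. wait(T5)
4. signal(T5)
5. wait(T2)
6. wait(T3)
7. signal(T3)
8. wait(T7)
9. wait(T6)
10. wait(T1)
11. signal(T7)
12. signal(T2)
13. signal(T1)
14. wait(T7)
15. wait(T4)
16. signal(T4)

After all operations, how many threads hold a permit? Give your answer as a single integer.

Answer: 2

Derivation:
Step 1: wait(T7) -> count=2 queue=[] holders={T7}
Step 2: signal(T7) -> count=3 queue=[] holders={none}
Step 3: wait(T5) -> count=2 queue=[] holders={T5}
Step 4: signal(T5) -> count=3 queue=[] holders={none}
Step 5: wait(T2) -> count=2 queue=[] holders={T2}
Step 6: wait(T3) -> count=1 queue=[] holders={T2,T3}
Step 7: signal(T3) -> count=2 queue=[] holders={T2}
Step 8: wait(T7) -> count=1 queue=[] holders={T2,T7}
Step 9: wait(T6) -> count=0 queue=[] holders={T2,T6,T7}
Step 10: wait(T1) -> count=0 queue=[T1] holders={T2,T6,T7}
Step 11: signal(T7) -> count=0 queue=[] holders={T1,T2,T6}
Step 12: signal(T2) -> count=1 queue=[] holders={T1,T6}
Step 13: signal(T1) -> count=2 queue=[] holders={T6}
Step 14: wait(T7) -> count=1 queue=[] holders={T6,T7}
Step 15: wait(T4) -> count=0 queue=[] holders={T4,T6,T7}
Step 16: signal(T4) -> count=1 queue=[] holders={T6,T7}
Final holders: {T6,T7} -> 2 thread(s)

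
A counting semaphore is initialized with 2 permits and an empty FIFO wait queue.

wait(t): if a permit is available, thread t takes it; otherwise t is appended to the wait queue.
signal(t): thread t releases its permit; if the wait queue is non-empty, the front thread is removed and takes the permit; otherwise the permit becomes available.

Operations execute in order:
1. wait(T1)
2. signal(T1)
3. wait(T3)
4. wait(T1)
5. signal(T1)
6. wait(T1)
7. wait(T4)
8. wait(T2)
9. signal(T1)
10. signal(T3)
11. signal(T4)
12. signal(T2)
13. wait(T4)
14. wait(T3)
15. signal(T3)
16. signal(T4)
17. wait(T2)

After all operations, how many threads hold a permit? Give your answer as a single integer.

Step 1: wait(T1) -> count=1 queue=[] holders={T1}
Step 2: signal(T1) -> count=2 queue=[] holders={none}
Step 3: wait(T3) -> count=1 queue=[] holders={T3}
Step 4: wait(T1) -> count=0 queue=[] holders={T1,T3}
Step 5: signal(T1) -> count=1 queue=[] holders={T3}
Step 6: wait(T1) -> count=0 queue=[] holders={T1,T3}
Step 7: wait(T4) -> count=0 queue=[T4] holders={T1,T3}
Step 8: wait(T2) -> count=0 queue=[T4,T2] holders={T1,T3}
Step 9: signal(T1) -> count=0 queue=[T2] holders={T3,T4}
Step 10: signal(T3) -> count=0 queue=[] holders={T2,T4}
Step 11: signal(T4) -> count=1 queue=[] holders={T2}
Step 12: signal(T2) -> count=2 queue=[] holders={none}
Step 13: wait(T4) -> count=1 queue=[] holders={T4}
Step 14: wait(T3) -> count=0 queue=[] holders={T3,T4}
Step 15: signal(T3) -> count=1 queue=[] holders={T4}
Step 16: signal(T4) -> count=2 queue=[] holders={none}
Step 17: wait(T2) -> count=1 queue=[] holders={T2}
Final holders: {T2} -> 1 thread(s)

Answer: 1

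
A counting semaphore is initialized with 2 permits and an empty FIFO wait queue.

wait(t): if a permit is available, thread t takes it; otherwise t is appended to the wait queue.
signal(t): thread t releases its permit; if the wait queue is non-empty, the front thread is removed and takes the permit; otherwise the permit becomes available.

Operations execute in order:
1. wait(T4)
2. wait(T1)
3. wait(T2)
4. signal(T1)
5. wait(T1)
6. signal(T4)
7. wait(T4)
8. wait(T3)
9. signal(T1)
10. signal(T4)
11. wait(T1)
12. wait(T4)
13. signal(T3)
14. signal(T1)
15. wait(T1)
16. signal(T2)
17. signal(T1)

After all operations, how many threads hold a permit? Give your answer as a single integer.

Step 1: wait(T4) -> count=1 queue=[] holders={T4}
Step 2: wait(T1) -> count=0 queue=[] holders={T1,T4}
Step 3: wait(T2) -> count=0 queue=[T2] holders={T1,T4}
Step 4: signal(T1) -> count=0 queue=[] holders={T2,T4}
Step 5: wait(T1) -> count=0 queue=[T1] holders={T2,T4}
Step 6: signal(T4) -> count=0 queue=[] holders={T1,T2}
Step 7: wait(T4) -> count=0 queue=[T4] holders={T1,T2}
Step 8: wait(T3) -> count=0 queue=[T4,T3] holders={T1,T2}
Step 9: signal(T1) -> count=0 queue=[T3] holders={T2,T4}
Step 10: signal(T4) -> count=0 queue=[] holders={T2,T3}
Step 11: wait(T1) -> count=0 queue=[T1] holders={T2,T3}
Step 12: wait(T4) -> count=0 queue=[T1,T4] holders={T2,T3}
Step 13: signal(T3) -> count=0 queue=[T4] holders={T1,T2}
Step 14: signal(T1) -> count=0 queue=[] holders={T2,T4}
Step 15: wait(T1) -> count=0 queue=[T1] holders={T2,T4}
Step 16: signal(T2) -> count=0 queue=[] holders={T1,T4}
Step 17: signal(T1) -> count=1 queue=[] holders={T4}
Final holders: {T4} -> 1 thread(s)

Answer: 1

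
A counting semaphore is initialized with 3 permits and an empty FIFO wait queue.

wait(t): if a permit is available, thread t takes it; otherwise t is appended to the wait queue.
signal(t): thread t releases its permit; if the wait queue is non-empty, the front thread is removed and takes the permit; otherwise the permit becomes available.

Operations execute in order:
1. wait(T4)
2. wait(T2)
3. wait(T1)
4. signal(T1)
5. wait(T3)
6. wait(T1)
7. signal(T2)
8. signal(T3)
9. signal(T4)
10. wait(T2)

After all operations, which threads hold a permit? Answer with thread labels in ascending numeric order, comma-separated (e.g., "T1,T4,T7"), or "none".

Step 1: wait(T4) -> count=2 queue=[] holders={T4}
Step 2: wait(T2) -> count=1 queue=[] holders={T2,T4}
Step 3: wait(T1) -> count=0 queue=[] holders={T1,T2,T4}
Step 4: signal(T1) -> count=1 queue=[] holders={T2,T4}
Step 5: wait(T3) -> count=0 queue=[] holders={T2,T3,T4}
Step 6: wait(T1) -> count=0 queue=[T1] holders={T2,T3,T4}
Step 7: signal(T2) -> count=0 queue=[] holders={T1,T3,T4}
Step 8: signal(T3) -> count=1 queue=[] holders={T1,T4}
Step 9: signal(T4) -> count=2 queue=[] holders={T1}
Step 10: wait(T2) -> count=1 queue=[] holders={T1,T2}
Final holders: T1,T2

Answer: T1,T2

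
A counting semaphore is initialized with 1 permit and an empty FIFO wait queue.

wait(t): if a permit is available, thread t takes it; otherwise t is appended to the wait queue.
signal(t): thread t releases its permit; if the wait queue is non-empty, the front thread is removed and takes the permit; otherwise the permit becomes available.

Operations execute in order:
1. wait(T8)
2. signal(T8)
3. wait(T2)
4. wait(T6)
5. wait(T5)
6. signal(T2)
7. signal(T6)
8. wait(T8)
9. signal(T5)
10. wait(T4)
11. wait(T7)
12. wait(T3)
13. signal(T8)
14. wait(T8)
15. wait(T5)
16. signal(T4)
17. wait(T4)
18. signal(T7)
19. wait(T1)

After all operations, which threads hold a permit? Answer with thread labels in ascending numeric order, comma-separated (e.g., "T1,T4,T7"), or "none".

Answer: T3

Derivation:
Step 1: wait(T8) -> count=0 queue=[] holders={T8}
Step 2: signal(T8) -> count=1 queue=[] holders={none}
Step 3: wait(T2) -> count=0 queue=[] holders={T2}
Step 4: wait(T6) -> count=0 queue=[T6] holders={T2}
Step 5: wait(T5) -> count=0 queue=[T6,T5] holders={T2}
Step 6: signal(T2) -> count=0 queue=[T5] holders={T6}
Step 7: signal(T6) -> count=0 queue=[] holders={T5}
Step 8: wait(T8) -> count=0 queue=[T8] holders={T5}
Step 9: signal(T5) -> count=0 queue=[] holders={T8}
Step 10: wait(T4) -> count=0 queue=[T4] holders={T8}
Step 11: wait(T7) -> count=0 queue=[T4,T7] holders={T8}
Step 12: wait(T3) -> count=0 queue=[T4,T7,T3] holders={T8}
Step 13: signal(T8) -> count=0 queue=[T7,T3] holders={T4}
Step 14: wait(T8) -> count=0 queue=[T7,T3,T8] holders={T4}
Step 15: wait(T5) -> count=0 queue=[T7,T3,T8,T5] holders={T4}
Step 16: signal(T4) -> count=0 queue=[T3,T8,T5] holders={T7}
Step 17: wait(T4) -> count=0 queue=[T3,T8,T5,T4] holders={T7}
Step 18: signal(T7) -> count=0 queue=[T8,T5,T4] holders={T3}
Step 19: wait(T1) -> count=0 queue=[T8,T5,T4,T1] holders={T3}
Final holders: T3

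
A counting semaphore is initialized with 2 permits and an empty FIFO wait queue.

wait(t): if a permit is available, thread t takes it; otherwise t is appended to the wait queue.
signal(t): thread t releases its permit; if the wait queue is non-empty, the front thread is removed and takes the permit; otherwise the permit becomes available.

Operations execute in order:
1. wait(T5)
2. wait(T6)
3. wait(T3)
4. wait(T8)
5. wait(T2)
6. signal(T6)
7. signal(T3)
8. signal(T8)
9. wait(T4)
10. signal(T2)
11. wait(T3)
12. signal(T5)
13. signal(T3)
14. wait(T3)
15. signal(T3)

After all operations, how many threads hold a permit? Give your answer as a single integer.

Answer: 1

Derivation:
Step 1: wait(T5) -> count=1 queue=[] holders={T5}
Step 2: wait(T6) -> count=0 queue=[] holders={T5,T6}
Step 3: wait(T3) -> count=0 queue=[T3] holders={T5,T6}
Step 4: wait(T8) -> count=0 queue=[T3,T8] holders={T5,T6}
Step 5: wait(T2) -> count=0 queue=[T3,T8,T2] holders={T5,T6}
Step 6: signal(T6) -> count=0 queue=[T8,T2] holders={T3,T5}
Step 7: signal(T3) -> count=0 queue=[T2] holders={T5,T8}
Step 8: signal(T8) -> count=0 queue=[] holders={T2,T5}
Step 9: wait(T4) -> count=0 queue=[T4] holders={T2,T5}
Step 10: signal(T2) -> count=0 queue=[] holders={T4,T5}
Step 11: wait(T3) -> count=0 queue=[T3] holders={T4,T5}
Step 12: signal(T5) -> count=0 queue=[] holders={T3,T4}
Step 13: signal(T3) -> count=1 queue=[] holders={T4}
Step 14: wait(T3) -> count=0 queue=[] holders={T3,T4}
Step 15: signal(T3) -> count=1 queue=[] holders={T4}
Final holders: {T4} -> 1 thread(s)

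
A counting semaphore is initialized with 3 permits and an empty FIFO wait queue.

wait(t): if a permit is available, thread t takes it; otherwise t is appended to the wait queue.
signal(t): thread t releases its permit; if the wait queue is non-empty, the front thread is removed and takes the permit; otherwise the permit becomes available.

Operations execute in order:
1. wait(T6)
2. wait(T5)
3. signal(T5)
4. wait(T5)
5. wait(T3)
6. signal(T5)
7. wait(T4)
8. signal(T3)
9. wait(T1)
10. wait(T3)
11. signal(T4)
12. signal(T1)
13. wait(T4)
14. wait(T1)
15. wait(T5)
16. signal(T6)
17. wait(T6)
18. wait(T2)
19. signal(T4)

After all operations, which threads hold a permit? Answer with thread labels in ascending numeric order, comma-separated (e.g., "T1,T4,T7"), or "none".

Answer: T1,T3,T5

Derivation:
Step 1: wait(T6) -> count=2 queue=[] holders={T6}
Step 2: wait(T5) -> count=1 queue=[] holders={T5,T6}
Step 3: signal(T5) -> count=2 queue=[] holders={T6}
Step 4: wait(T5) -> count=1 queue=[] holders={T5,T6}
Step 5: wait(T3) -> count=0 queue=[] holders={T3,T5,T6}
Step 6: signal(T5) -> count=1 queue=[] holders={T3,T6}
Step 7: wait(T4) -> count=0 queue=[] holders={T3,T4,T6}
Step 8: signal(T3) -> count=1 queue=[] holders={T4,T6}
Step 9: wait(T1) -> count=0 queue=[] holders={T1,T4,T6}
Step 10: wait(T3) -> count=0 queue=[T3] holders={T1,T4,T6}
Step 11: signal(T4) -> count=0 queue=[] holders={T1,T3,T6}
Step 12: signal(T1) -> count=1 queue=[] holders={T3,T6}
Step 13: wait(T4) -> count=0 queue=[] holders={T3,T4,T6}
Step 14: wait(T1) -> count=0 queue=[T1] holders={T3,T4,T6}
Step 15: wait(T5) -> count=0 queue=[T1,T5] holders={T3,T4,T6}
Step 16: signal(T6) -> count=0 queue=[T5] holders={T1,T3,T4}
Step 17: wait(T6) -> count=0 queue=[T5,T6] holders={T1,T3,T4}
Step 18: wait(T2) -> count=0 queue=[T5,T6,T2] holders={T1,T3,T4}
Step 19: signal(T4) -> count=0 queue=[T6,T2] holders={T1,T3,T5}
Final holders: T1,T3,T5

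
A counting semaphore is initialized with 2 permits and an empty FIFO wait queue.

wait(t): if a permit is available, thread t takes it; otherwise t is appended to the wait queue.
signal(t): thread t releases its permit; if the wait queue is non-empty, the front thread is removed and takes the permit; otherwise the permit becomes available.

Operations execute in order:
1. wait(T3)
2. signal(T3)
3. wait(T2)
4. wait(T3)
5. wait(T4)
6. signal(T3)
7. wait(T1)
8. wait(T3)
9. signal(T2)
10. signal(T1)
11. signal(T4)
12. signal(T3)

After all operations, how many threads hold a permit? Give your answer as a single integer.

Step 1: wait(T3) -> count=1 queue=[] holders={T3}
Step 2: signal(T3) -> count=2 queue=[] holders={none}
Step 3: wait(T2) -> count=1 queue=[] holders={T2}
Step 4: wait(T3) -> count=0 queue=[] holders={T2,T3}
Step 5: wait(T4) -> count=0 queue=[T4] holders={T2,T3}
Step 6: signal(T3) -> count=0 queue=[] holders={T2,T4}
Step 7: wait(T1) -> count=0 queue=[T1] holders={T2,T4}
Step 8: wait(T3) -> count=0 queue=[T1,T3] holders={T2,T4}
Step 9: signal(T2) -> count=0 queue=[T3] holders={T1,T4}
Step 10: signal(T1) -> count=0 queue=[] holders={T3,T4}
Step 11: signal(T4) -> count=1 queue=[] holders={T3}
Step 12: signal(T3) -> count=2 queue=[] holders={none}
Final holders: {none} -> 0 thread(s)

Answer: 0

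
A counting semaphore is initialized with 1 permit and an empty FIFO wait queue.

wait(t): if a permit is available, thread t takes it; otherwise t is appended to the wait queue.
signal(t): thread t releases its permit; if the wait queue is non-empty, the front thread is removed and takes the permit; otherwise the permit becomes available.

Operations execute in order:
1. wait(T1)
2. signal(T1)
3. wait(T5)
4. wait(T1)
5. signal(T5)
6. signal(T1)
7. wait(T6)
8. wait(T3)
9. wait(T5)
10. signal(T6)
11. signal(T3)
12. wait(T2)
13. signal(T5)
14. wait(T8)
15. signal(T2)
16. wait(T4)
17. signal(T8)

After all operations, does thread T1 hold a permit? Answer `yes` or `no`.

Step 1: wait(T1) -> count=0 queue=[] holders={T1}
Step 2: signal(T1) -> count=1 queue=[] holders={none}
Step 3: wait(T5) -> count=0 queue=[] holders={T5}
Step 4: wait(T1) -> count=0 queue=[T1] holders={T5}
Step 5: signal(T5) -> count=0 queue=[] holders={T1}
Step 6: signal(T1) -> count=1 queue=[] holders={none}
Step 7: wait(T6) -> count=0 queue=[] holders={T6}
Step 8: wait(T3) -> count=0 queue=[T3] holders={T6}
Step 9: wait(T5) -> count=0 queue=[T3,T5] holders={T6}
Step 10: signal(T6) -> count=0 queue=[T5] holders={T3}
Step 11: signal(T3) -> count=0 queue=[] holders={T5}
Step 12: wait(T2) -> count=0 queue=[T2] holders={T5}
Step 13: signal(T5) -> count=0 queue=[] holders={T2}
Step 14: wait(T8) -> count=0 queue=[T8] holders={T2}
Step 15: signal(T2) -> count=0 queue=[] holders={T8}
Step 16: wait(T4) -> count=0 queue=[T4] holders={T8}
Step 17: signal(T8) -> count=0 queue=[] holders={T4}
Final holders: {T4} -> T1 not in holders

Answer: no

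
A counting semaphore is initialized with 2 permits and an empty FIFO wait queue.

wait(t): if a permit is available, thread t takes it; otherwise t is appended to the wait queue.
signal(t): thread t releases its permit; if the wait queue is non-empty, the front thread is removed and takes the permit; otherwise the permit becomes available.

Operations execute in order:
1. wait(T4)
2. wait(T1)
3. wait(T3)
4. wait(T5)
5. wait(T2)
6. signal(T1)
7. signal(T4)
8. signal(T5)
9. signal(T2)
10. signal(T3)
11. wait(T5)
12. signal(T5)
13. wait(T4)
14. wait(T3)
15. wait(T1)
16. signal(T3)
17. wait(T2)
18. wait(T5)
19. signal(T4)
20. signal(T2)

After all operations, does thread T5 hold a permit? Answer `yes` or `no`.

Step 1: wait(T4) -> count=1 queue=[] holders={T4}
Step 2: wait(T1) -> count=0 queue=[] holders={T1,T4}
Step 3: wait(T3) -> count=0 queue=[T3] holders={T1,T4}
Step 4: wait(T5) -> count=0 queue=[T3,T5] holders={T1,T4}
Step 5: wait(T2) -> count=0 queue=[T3,T5,T2] holders={T1,T4}
Step 6: signal(T1) -> count=0 queue=[T5,T2] holders={T3,T4}
Step 7: signal(T4) -> count=0 queue=[T2] holders={T3,T5}
Step 8: signal(T5) -> count=0 queue=[] holders={T2,T3}
Step 9: signal(T2) -> count=1 queue=[] holders={T3}
Step 10: signal(T3) -> count=2 queue=[] holders={none}
Step 11: wait(T5) -> count=1 queue=[] holders={T5}
Step 12: signal(T5) -> count=2 queue=[] holders={none}
Step 13: wait(T4) -> count=1 queue=[] holders={T4}
Step 14: wait(T3) -> count=0 queue=[] holders={T3,T4}
Step 15: wait(T1) -> count=0 queue=[T1] holders={T3,T4}
Step 16: signal(T3) -> count=0 queue=[] holders={T1,T4}
Step 17: wait(T2) -> count=0 queue=[T2] holders={T1,T4}
Step 18: wait(T5) -> count=0 queue=[T2,T5] holders={T1,T4}
Step 19: signal(T4) -> count=0 queue=[T5] holders={T1,T2}
Step 20: signal(T2) -> count=0 queue=[] holders={T1,T5}
Final holders: {T1,T5} -> T5 in holders

Answer: yes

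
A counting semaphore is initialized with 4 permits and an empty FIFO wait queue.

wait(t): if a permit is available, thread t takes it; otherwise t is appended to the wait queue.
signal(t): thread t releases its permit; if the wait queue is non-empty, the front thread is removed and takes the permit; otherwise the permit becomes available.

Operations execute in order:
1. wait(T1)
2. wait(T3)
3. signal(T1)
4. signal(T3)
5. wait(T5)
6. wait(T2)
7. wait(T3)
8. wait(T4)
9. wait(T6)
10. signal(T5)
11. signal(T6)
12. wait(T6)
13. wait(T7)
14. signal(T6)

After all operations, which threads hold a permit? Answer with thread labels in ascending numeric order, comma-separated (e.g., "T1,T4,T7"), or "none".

Answer: T2,T3,T4,T7

Derivation:
Step 1: wait(T1) -> count=3 queue=[] holders={T1}
Step 2: wait(T3) -> count=2 queue=[] holders={T1,T3}
Step 3: signal(T1) -> count=3 queue=[] holders={T3}
Step 4: signal(T3) -> count=4 queue=[] holders={none}
Step 5: wait(T5) -> count=3 queue=[] holders={T5}
Step 6: wait(T2) -> count=2 queue=[] holders={T2,T5}
Step 7: wait(T3) -> count=1 queue=[] holders={T2,T3,T5}
Step 8: wait(T4) -> count=0 queue=[] holders={T2,T3,T4,T5}
Step 9: wait(T6) -> count=0 queue=[T6] holders={T2,T3,T4,T5}
Step 10: signal(T5) -> count=0 queue=[] holders={T2,T3,T4,T6}
Step 11: signal(T6) -> count=1 queue=[] holders={T2,T3,T4}
Step 12: wait(T6) -> count=0 queue=[] holders={T2,T3,T4,T6}
Step 13: wait(T7) -> count=0 queue=[T7] holders={T2,T3,T4,T6}
Step 14: signal(T6) -> count=0 queue=[] holders={T2,T3,T4,T7}
Final holders: T2,T3,T4,T7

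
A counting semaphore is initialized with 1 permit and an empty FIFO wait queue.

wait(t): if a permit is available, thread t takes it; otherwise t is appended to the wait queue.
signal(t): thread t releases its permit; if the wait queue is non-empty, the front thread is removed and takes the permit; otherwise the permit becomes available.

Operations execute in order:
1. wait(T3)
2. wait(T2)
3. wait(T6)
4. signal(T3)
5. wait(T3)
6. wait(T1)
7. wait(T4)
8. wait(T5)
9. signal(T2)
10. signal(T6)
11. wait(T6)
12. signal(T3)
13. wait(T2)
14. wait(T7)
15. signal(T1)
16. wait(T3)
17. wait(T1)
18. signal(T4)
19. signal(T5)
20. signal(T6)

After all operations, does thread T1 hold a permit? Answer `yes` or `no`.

Step 1: wait(T3) -> count=0 queue=[] holders={T3}
Step 2: wait(T2) -> count=0 queue=[T2] holders={T3}
Step 3: wait(T6) -> count=0 queue=[T2,T6] holders={T3}
Step 4: signal(T3) -> count=0 queue=[T6] holders={T2}
Step 5: wait(T3) -> count=0 queue=[T6,T3] holders={T2}
Step 6: wait(T1) -> count=0 queue=[T6,T3,T1] holders={T2}
Step 7: wait(T4) -> count=0 queue=[T6,T3,T1,T4] holders={T2}
Step 8: wait(T5) -> count=0 queue=[T6,T3,T1,T4,T5] holders={T2}
Step 9: signal(T2) -> count=0 queue=[T3,T1,T4,T5] holders={T6}
Step 10: signal(T6) -> count=0 queue=[T1,T4,T5] holders={T3}
Step 11: wait(T6) -> count=0 queue=[T1,T4,T5,T6] holders={T3}
Step 12: signal(T3) -> count=0 queue=[T4,T5,T6] holders={T1}
Step 13: wait(T2) -> count=0 queue=[T4,T5,T6,T2] holders={T1}
Step 14: wait(T7) -> count=0 queue=[T4,T5,T6,T2,T7] holders={T1}
Step 15: signal(T1) -> count=0 queue=[T5,T6,T2,T7] holders={T4}
Step 16: wait(T3) -> count=0 queue=[T5,T6,T2,T7,T3] holders={T4}
Step 17: wait(T1) -> count=0 queue=[T5,T6,T2,T7,T3,T1] holders={T4}
Step 18: signal(T4) -> count=0 queue=[T6,T2,T7,T3,T1] holders={T5}
Step 19: signal(T5) -> count=0 queue=[T2,T7,T3,T1] holders={T6}
Step 20: signal(T6) -> count=0 queue=[T7,T3,T1] holders={T2}
Final holders: {T2} -> T1 not in holders

Answer: no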